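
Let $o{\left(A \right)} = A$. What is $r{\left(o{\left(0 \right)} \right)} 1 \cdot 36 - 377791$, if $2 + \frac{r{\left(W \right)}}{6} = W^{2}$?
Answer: $-378223$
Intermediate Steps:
$r{\left(W \right)} = -12 + 6 W^{2}$
$r{\left(o{\left(0 \right)} \right)} 1 \cdot 36 - 377791 = \left(-12 + 6 \cdot 0^{2}\right) 1 \cdot 36 - 377791 = \left(-12 + 6 \cdot 0\right) 36 - 377791 = \left(-12 + 0\right) 36 - 377791 = \left(-12\right) 36 - 377791 = -432 - 377791 = -378223$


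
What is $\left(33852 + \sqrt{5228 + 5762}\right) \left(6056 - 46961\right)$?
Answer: $-1384716060 - 40905 \sqrt{10990} \approx -1.389 \cdot 10^{9}$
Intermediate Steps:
$\left(33852 + \sqrt{5228 + 5762}\right) \left(6056 - 46961\right) = \left(33852 + \sqrt{10990}\right) \left(-40905\right) = -1384716060 - 40905 \sqrt{10990}$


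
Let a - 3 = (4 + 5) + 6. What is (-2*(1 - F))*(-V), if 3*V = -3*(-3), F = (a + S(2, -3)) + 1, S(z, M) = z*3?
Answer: -144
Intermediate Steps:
a = 18 (a = 3 + ((4 + 5) + 6) = 3 + (9 + 6) = 3 + 15 = 18)
S(z, M) = 3*z
F = 25 (F = (18 + 3*2) + 1 = (18 + 6) + 1 = 24 + 1 = 25)
V = 3 (V = (-3*(-3))/3 = (1/3)*9 = 3)
(-2*(1 - F))*(-V) = (-2*(1 - 1*25))*(-1*3) = -2*(1 - 25)*(-3) = -2*(-24)*(-3) = 48*(-3) = -144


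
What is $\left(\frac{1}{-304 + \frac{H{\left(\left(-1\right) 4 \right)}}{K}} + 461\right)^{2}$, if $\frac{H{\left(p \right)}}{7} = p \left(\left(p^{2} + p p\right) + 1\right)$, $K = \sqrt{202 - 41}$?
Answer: $\frac{53320883766750433}{250900810000} + \frac{952516752 \sqrt{161}}{15681300625} \approx 2.1252 \cdot 10^{5}$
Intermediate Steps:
$K = \sqrt{161} \approx 12.689$
$H{\left(p \right)} = 7 p \left(1 + 2 p^{2}\right)$ ($H{\left(p \right)} = 7 p \left(\left(p^{2} + p p\right) + 1\right) = 7 p \left(\left(p^{2} + p^{2}\right) + 1\right) = 7 p \left(2 p^{2} + 1\right) = 7 p \left(1 + 2 p^{2}\right)$)
$\left(\frac{1}{-304 + \frac{H{\left(\left(-1\right) 4 \right)}}{K}} + 461\right)^{2} = \left(\frac{1}{-304 + \frac{7 \left(\left(-1\right) 4\right) + 14 \left(\left(-1\right) 4\right)^{3}}{\sqrt{161}}} + 461\right)^{2} = \left(\frac{1}{-304 + \left(7 \left(-4\right) + 14 \left(-4\right)^{3}\right) \frac{\sqrt{161}}{161}} + 461\right)^{2} = \left(\frac{1}{-304 + \left(-28 + 14 \left(-64\right)\right) \frac{\sqrt{161}}{161}} + 461\right)^{2} = \left(\frac{1}{-304 + \left(-28 - 896\right) \frac{\sqrt{161}}{161}} + 461\right)^{2} = \left(\frac{1}{-304 - 924 \frac{\sqrt{161}}{161}} + 461\right)^{2} = \left(\frac{1}{-304 - \frac{132 \sqrt{161}}{23}} + 461\right)^{2} = \left(461 + \frac{1}{-304 - \frac{132 \sqrt{161}}{23}}\right)^{2}$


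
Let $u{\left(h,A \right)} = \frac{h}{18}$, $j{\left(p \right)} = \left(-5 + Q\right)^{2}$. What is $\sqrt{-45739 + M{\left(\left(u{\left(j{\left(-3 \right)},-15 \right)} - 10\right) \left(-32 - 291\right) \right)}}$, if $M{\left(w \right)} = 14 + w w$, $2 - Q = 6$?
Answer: $\frac{\sqrt{12440909}}{2} \approx 1763.6$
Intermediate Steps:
$Q = -4$ ($Q = 2 - 6 = -4$)
$j{\left(p \right)} = 81$ ($j{\left(p \right)} = \left(-5 - 4\right)^{2} = \left(-9\right)^{2} = 81$)
$u{\left(h,A \right)} = \frac{h}{18}$ ($u{\left(h,A \right)} = h \frac{1}{18} = \frac{h}{18}$)
$M{\left(w \right)} = 14 + w^{2}$
$\sqrt{-45739 + M{\left(\left(u{\left(j{\left(-3 \right)},-15 \right)} - 10\right) \left(-32 - 291\right) \right)}} = \sqrt{-45739 + \left(14 + \left(\left(\frac{1}{18} \cdot 81 - 10\right) \left(-32 - 291\right)\right)^{2}\right)} = \sqrt{-45739 + \left(14 + \left(\left(\frac{9}{2} - 10\right) \left(-323\right)\right)^{2}\right)} = \sqrt{-45739 + \left(14 + \left(\left(- \frac{11}{2}\right) \left(-323\right)\right)^{2}\right)} = \sqrt{-45739 + \left(14 + \left(\frac{3553}{2}\right)^{2}\right)} = \sqrt{-45739 + \left(14 + \frac{12623809}{4}\right)} = \sqrt{-45739 + \frac{12623865}{4}} = \sqrt{\frac{12440909}{4}} = \frac{\sqrt{12440909}}{2}$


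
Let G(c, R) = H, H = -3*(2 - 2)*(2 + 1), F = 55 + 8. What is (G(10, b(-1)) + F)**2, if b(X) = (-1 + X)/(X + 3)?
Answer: 3969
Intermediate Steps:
b(X) = (-1 + X)/(3 + X)
F = 63
H = 0 (H = -0*3 = -3*0 = 0)
G(c, R) = 0
(G(10, b(-1)) + F)**2 = (0 + 63)**2 = 63**2 = 3969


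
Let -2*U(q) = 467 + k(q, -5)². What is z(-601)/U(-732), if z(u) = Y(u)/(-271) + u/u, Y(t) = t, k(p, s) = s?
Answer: -436/33333 ≈ -0.013080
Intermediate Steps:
z(u) = 1 - u/271 (z(u) = u/(-271) + u/u = u*(-1/271) + 1 = -u/271 + 1 = 1 - u/271)
U(q) = -246 (U(q) = -(467 + (-5)²)/2 = -(467 + 25)/2 = -½*492 = -246)
z(-601)/U(-732) = (1 - 1/271*(-601))/(-246) = (1 + 601/271)*(-1/246) = (872/271)*(-1/246) = -436/33333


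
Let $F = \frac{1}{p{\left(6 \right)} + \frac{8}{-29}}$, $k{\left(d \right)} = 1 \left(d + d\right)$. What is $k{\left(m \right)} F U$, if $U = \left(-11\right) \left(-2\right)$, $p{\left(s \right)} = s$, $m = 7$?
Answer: $\frac{4466}{83} \approx 53.807$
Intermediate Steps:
$U = 22$
$k{\left(d \right)} = 2 d$ ($k{\left(d \right)} = 1 \cdot 2 d = 2 d$)
$F = \frac{29}{166}$ ($F = \frac{1}{6 + \frac{8}{-29}} = \frac{1}{6 + 8 \left(- \frac{1}{29}\right)} = \frac{1}{6 - \frac{8}{29}} = \frac{1}{\frac{166}{29}} = \frac{29}{166} \approx 0.1747$)
$k{\left(m \right)} F U = 2 \cdot 7 \cdot \frac{29}{166} \cdot 22 = 14 \cdot \frac{29}{166} \cdot 22 = \frac{203}{83} \cdot 22 = \frac{4466}{83}$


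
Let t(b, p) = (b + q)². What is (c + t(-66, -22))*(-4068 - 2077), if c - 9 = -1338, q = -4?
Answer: -21943795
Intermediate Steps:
t(b, p) = (-4 + b)² (t(b, p) = (b - 4)² = (-4 + b)²)
c = -1329 (c = 9 - 1338 = -1329)
(c + t(-66, -22))*(-4068 - 2077) = (-1329 + (-4 - 66)²)*(-4068 - 2077) = (-1329 + (-70)²)*(-6145) = (-1329 + 4900)*(-6145) = 3571*(-6145) = -21943795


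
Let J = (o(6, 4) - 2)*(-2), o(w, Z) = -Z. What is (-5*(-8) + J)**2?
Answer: 2704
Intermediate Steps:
J = 12 (J = (-1*4 - 2)*(-2) = (-4 - 2)*(-2) = -6*(-2) = 12)
(-5*(-8) + J)**2 = (-5*(-8) + 12)**2 = (40 + 12)**2 = 52**2 = 2704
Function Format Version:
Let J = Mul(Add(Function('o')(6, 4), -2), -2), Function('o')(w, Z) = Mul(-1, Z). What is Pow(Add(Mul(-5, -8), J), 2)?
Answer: 2704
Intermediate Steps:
J = 12 (J = Mul(Add(Mul(-1, 4), -2), -2) = Mul(Add(-4, -2), -2) = Mul(-6, -2) = 12)
Pow(Add(Mul(-5, -8), J), 2) = Pow(Add(Mul(-5, -8), 12), 2) = Pow(Add(40, 12), 2) = Pow(52, 2) = 2704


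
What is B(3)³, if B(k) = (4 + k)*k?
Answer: 9261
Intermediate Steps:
B(k) = k*(4 + k)
B(3)³ = (3*(4 + 3))³ = (3*7)³ = 21³ = 9261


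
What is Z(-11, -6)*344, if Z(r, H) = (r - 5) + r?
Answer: -9288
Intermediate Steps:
Z(r, H) = -5 + 2*r (Z(r, H) = (-5 + r) + r = -5 + 2*r)
Z(-11, -6)*344 = (-5 + 2*(-11))*344 = (-5 - 22)*344 = -27*344 = -9288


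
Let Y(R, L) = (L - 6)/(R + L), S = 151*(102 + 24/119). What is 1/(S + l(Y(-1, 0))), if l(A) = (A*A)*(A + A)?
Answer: 119/1887870 ≈ 6.3034e-5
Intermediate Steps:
S = 1836462/119 (S = 151*(102 + 24*(1/119)) = 151*(102 + 24/119) = 151*(12162/119) = 1836462/119 ≈ 15432.)
Y(R, L) = (-6 + L)/(L + R)
l(A) = 2*A**3 (l(A) = A**2*(2*A) = 2*A**3)
1/(S + l(Y(-1, 0))) = 1/(1836462/119 + 2*((-6 + 0)/(0 - 1))**3) = 1/(1836462/119 + 2*(-6/(-1))**3) = 1/(1836462/119 + 2*(-1*(-6))**3) = 1/(1836462/119 + 2*6**3) = 1/(1836462/119 + 2*216) = 1/(1836462/119 + 432) = 1/(1887870/119) = 119/1887870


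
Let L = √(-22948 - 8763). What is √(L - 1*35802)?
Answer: √(-35802 + I*√31711) ≈ 0.4706 + 189.21*I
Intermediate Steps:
L = I*√31711 (L = √(-31711) = I*√31711 ≈ 178.08*I)
√(L - 1*35802) = √(I*√31711 - 1*35802) = √(I*√31711 - 35802) = √(-35802 + I*√31711)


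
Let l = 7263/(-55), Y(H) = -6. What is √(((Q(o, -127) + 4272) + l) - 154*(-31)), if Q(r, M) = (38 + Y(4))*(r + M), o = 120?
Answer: √26287085/55 ≈ 93.220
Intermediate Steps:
Q(r, M) = 32*M + 32*r (Q(r, M) = (38 - 6)*(r + M) = 32*(M + r) = 32*M + 32*r)
l = -7263/55 (l = 7263*(-1/55) = -7263/55 ≈ -132.05)
√(((Q(o, -127) + 4272) + l) - 154*(-31)) = √((((32*(-127) + 32*120) + 4272) - 7263/55) - 154*(-31)) = √((((-4064 + 3840) + 4272) - 7263/55) + 4774) = √(((-224 + 4272) - 7263/55) + 4774) = √((4048 - 7263/55) + 4774) = √(215377/55 + 4774) = √(477947/55) = √26287085/55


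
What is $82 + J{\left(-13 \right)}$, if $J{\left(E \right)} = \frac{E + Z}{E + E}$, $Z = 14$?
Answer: $\frac{2131}{26} \approx 81.962$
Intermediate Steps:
$J{\left(E \right)} = \frac{14 + E}{2 E}$ ($J{\left(E \right)} = \frac{E + 14}{E + E} = \frac{14 + E}{2 E}$)
$82 + J{\left(-13 \right)} = 82 + \frac{14 - 13}{2 \left(-13\right)} = 82 + \frac{1}{2} \left(- \frac{1}{13}\right) 1 = 82 - \frac{1}{26} = \frac{2131}{26}$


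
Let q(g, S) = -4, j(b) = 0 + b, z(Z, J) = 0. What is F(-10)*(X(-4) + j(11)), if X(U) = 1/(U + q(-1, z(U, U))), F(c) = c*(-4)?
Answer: 435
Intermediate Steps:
F(c) = -4*c
j(b) = b
X(U) = 1/(-4 + U) (X(U) = 1/(U - 4) = 1/(-4 + U))
F(-10)*(X(-4) + j(11)) = (-4*(-10))*(1/(-4 - 4) + 11) = 40*(1/(-8) + 11) = 40*(-⅛ + 11) = 40*(87/8) = 435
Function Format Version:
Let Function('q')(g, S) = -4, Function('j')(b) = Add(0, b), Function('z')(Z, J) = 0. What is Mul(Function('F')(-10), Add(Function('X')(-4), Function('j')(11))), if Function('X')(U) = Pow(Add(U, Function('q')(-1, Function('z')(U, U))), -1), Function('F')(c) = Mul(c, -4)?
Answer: 435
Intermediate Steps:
Function('F')(c) = Mul(-4, c)
Function('j')(b) = b
Function('X')(U) = Pow(Add(-4, U), -1) (Function('X')(U) = Pow(Add(U, -4), -1) = Pow(Add(-4, U), -1))
Mul(Function('F')(-10), Add(Function('X')(-4), Function('j')(11))) = Mul(Mul(-4, -10), Add(Pow(Add(-4, -4), -1), 11)) = Mul(40, Add(Pow(-8, -1), 11)) = Mul(40, Add(Rational(-1, 8), 11)) = Mul(40, Rational(87, 8)) = 435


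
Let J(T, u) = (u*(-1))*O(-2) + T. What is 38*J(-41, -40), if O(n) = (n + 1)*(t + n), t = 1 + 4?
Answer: -6118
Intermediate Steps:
t = 5
O(n) = (1 + n)*(5 + n) (O(n) = (n + 1)*(5 + n) = (1 + n)*(5 + n))
J(T, u) = T + 3*u (J(T, u) = (u*(-1))*(5 + (-2)² + 6*(-2)) + T = (-u)*(5 + 4 - 12) + T = -u*(-3) + T = 3*u + T = T + 3*u)
38*J(-41, -40) = 38*(-41 + 3*(-40)) = 38*(-41 - 120) = 38*(-161) = -6118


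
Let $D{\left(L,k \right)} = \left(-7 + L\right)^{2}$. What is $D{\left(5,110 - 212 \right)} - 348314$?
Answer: $-348310$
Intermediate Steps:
$D{\left(5,110 - 212 \right)} - 348314 = \left(-7 + 5\right)^{2} - 348314 = \left(-2\right)^{2} - 348314 = 4 - 348314 = -348310$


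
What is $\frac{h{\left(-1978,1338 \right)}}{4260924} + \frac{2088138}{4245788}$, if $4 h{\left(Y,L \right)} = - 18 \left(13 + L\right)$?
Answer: $\frac{492865836187}{1005054443784} \approx 0.49039$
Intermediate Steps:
$h{\left(Y,L \right)} = - \frac{117}{2} - \frac{9 L}{2}$ ($h{\left(Y,L \right)} = \frac{\left(-18\right) \left(13 + L\right)}{4} = \frac{-234 - 18 L}{4} = - \frac{117}{2} - \frac{9 L}{2}$)
$\frac{h{\left(-1978,1338 \right)}}{4260924} + \frac{2088138}{4245788} = \frac{- \frac{117}{2} - 6021}{4260924} + \frac{2088138}{4245788} = \left(- \frac{117}{2} - 6021\right) \frac{1}{4260924} + 2088138 \cdot \frac{1}{4245788} = \left(- \frac{12159}{2}\right) \frac{1}{4260924} + \frac{1044069}{2122894} = - \frac{1351}{946872} + \frac{1044069}{2122894} = \frac{492865836187}{1005054443784}$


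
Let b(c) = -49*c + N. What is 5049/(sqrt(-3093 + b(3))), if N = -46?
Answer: -5049*I*sqrt(3286)/3286 ≈ -88.079*I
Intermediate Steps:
b(c) = -46 - 49*c (b(c) = -49*c - 46 = -46 - 49*c)
5049/(sqrt(-3093 + b(3))) = 5049/(sqrt(-3093 + (-46 - 49*3))) = 5049/(sqrt(-3093 + (-46 - 147))) = 5049/(sqrt(-3093 - 193)) = 5049/(sqrt(-3286)) = 5049/((I*sqrt(3286))) = 5049*(-I*sqrt(3286)/3286) = -5049*I*sqrt(3286)/3286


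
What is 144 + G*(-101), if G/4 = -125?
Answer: 50644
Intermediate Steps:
G = -500 (G = 4*(-125) = -500)
144 + G*(-101) = 144 - 500*(-101) = 144 + 50500 = 50644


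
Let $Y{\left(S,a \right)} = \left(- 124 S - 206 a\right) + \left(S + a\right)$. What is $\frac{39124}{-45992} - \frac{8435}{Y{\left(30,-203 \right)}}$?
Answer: $- \frac{93586011}{87212330} \approx -1.0731$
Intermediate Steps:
$Y{\left(S,a \right)} = - 205 a - 123 S$ ($Y{\left(S,a \right)} = \left(- 206 a - 124 S\right) + \left(S + a\right) = - 205 a - 123 S$)
$\frac{39124}{-45992} - \frac{8435}{Y{\left(30,-203 \right)}} = \frac{39124}{-45992} - \frac{8435}{\left(-205\right) \left(-203\right) - 3690} = 39124 \left(- \frac{1}{45992}\right) - \frac{8435}{41615 - 3690} = - \frac{9781}{11498} - \frac{8435}{37925} = - \frac{9781}{11498} - \frac{1687}{7585} = - \frac{93586011}{87212330}$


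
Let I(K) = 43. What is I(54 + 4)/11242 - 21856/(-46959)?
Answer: 2047309/4362918 ≈ 0.46925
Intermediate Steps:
I(54 + 4)/11242 - 21856/(-46959) = 43/11242 - 21856/(-46959) = 43*(1/11242) - 21856*(-1/46959) = 43/11242 + 21856/46959 = 2047309/4362918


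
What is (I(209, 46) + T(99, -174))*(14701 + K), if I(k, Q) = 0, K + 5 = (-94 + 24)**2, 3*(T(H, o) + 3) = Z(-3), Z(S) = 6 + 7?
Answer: 26128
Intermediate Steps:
Z(S) = 13
T(H, o) = 4/3 (T(H, o) = -3 + (1/3)*13 = -3 + 13/3 = 4/3)
K = 4895 (K = -5 + (-94 + 24)**2 = -5 + (-70)**2 = -5 + 4900 = 4895)
(I(209, 46) + T(99, -174))*(14701 + K) = (0 + 4/3)*(14701 + 4895) = (4/3)*19596 = 26128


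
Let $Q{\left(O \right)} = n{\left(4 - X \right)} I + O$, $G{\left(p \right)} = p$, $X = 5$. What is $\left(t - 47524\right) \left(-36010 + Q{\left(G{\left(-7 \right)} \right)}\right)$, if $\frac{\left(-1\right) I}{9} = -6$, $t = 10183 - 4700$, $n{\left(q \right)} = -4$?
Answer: $1523271553$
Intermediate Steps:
$t = 5483$
$I = 54$ ($I = \left(-9\right) \left(-6\right) = 54$)
$Q{\left(O \right)} = -216 + O$ ($Q{\left(O \right)} = \left(-4\right) 54 + O = -216 + O$)
$\left(t - 47524\right) \left(-36010 + Q{\left(G{\left(-7 \right)} \right)}\right) = \left(5483 - 47524\right) \left(-36010 - 223\right) = - 42041 \left(-36010 - 223\right) = \left(-42041\right) \left(-36233\right) = 1523271553$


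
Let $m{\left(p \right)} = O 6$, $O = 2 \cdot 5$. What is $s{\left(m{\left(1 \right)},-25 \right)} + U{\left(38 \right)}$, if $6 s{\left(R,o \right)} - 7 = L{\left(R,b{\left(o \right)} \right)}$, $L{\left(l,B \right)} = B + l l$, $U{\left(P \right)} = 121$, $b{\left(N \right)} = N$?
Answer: $718$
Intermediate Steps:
$O = 10$
$m{\left(p \right)} = 60$ ($m{\left(p \right)} = 10 \cdot 6 = 60$)
$L{\left(l,B \right)} = B + l^{2}$
$s{\left(R,o \right)} = \frac{7}{6} + \frac{o}{6} + \frac{R^{2}}{6}$ ($s{\left(R,o \right)} = \frac{7}{6} + \frac{o + R^{2}}{6} = \frac{7}{6} + \left(\frac{o}{6} + \frac{R^{2}}{6}\right) = \frac{7}{6} + \frac{o}{6} + \frac{R^{2}}{6}$)
$s{\left(m{\left(1 \right)},-25 \right)} + U{\left(38 \right)} = \left(\frac{7}{6} + \frac{1}{6} \left(-25\right) + \frac{60^{2}}{6}\right) + 121 = \left(\frac{7}{6} - \frac{25}{6} + \frac{1}{6} \cdot 3600\right) + 121 = \left(\frac{7}{6} - \frac{25}{6} + 600\right) + 121 = 597 + 121 = 718$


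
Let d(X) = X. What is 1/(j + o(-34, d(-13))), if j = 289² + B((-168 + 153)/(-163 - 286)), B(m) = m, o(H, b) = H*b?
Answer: 449/37699402 ≈ 1.1910e-5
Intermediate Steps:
j = 37500944/449 (j = 289² + (-168 + 153)/(-163 - 286) = 83521 - 15/(-449) = 83521 - 15*(-1/449) = 83521 + 15/449 = 37500944/449 ≈ 83521.)
1/(j + o(-34, d(-13))) = 1/(37500944/449 - 34*(-13)) = 1/(37500944/449 + 442) = 1/(37699402/449) = 449/37699402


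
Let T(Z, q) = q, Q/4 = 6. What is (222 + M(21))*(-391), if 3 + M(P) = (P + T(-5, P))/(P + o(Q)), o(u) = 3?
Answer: -345253/4 ≈ -86313.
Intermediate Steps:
Q = 24 (Q = 4*6 = 24)
M(P) = -3 + 2*P/(3 + P) (M(P) = -3 + (P + P)/(P + 3) = -3 + (2*P)/(3 + P) = -3 + 2*P/(3 + P))
(222 + M(21))*(-391) = (222 + (-9 - 1*21)/(3 + 21))*(-391) = (222 + (-9 - 21)/24)*(-391) = (222 + (1/24)*(-30))*(-391) = (222 - 5/4)*(-391) = (883/4)*(-391) = -345253/4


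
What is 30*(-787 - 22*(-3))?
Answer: -21630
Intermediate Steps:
30*(-787 - 22*(-3)) = 30*(-787 + 66) = 30*(-721) = -21630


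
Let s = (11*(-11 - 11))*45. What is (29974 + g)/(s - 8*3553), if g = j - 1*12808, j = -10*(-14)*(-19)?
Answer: -7253/19657 ≈ -0.36898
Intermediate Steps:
j = -2660 (j = 140*(-19) = -2660)
g = -15468 (g = -2660 - 1*12808 = -2660 - 12808 = -15468)
s = -10890 (s = (11*(-22))*45 = -242*45 = -10890)
(29974 + g)/(s - 8*3553) = (29974 - 15468)/(-10890 - 8*3553) = 14506/(-10890 - 28424) = 14506/(-39314) = 14506*(-1/39314) = -7253/19657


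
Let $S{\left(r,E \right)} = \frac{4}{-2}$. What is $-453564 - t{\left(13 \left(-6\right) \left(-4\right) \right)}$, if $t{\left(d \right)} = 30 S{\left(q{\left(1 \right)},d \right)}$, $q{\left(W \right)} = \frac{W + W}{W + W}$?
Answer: $-453504$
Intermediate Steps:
$q{\left(W \right)} = 1$ ($q{\left(W \right)} = \frac{2 W}{2 W} = 2 W \frac{1}{2 W} = 1$)
$S{\left(r,E \right)} = -2$ ($S{\left(r,E \right)} = 4 \left(- \frac{1}{2}\right) = -2$)
$t{\left(d \right)} = -60$ ($t{\left(d \right)} = 30 \left(-2\right) = -60$)
$-453564 - t{\left(13 \left(-6\right) \left(-4\right) \right)} = -453564 - -60 = -453564 + 60 = -453504$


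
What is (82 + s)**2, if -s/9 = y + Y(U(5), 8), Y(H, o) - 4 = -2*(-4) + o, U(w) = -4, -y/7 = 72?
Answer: 19695844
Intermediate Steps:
y = -504 (y = -7*72 = -504)
Y(H, o) = 12 + o (Y(H, o) = 4 + (-2*(-4) + o) = 4 + (8 + o) = 12 + o)
s = 4356 (s = -9*(-504 + (12 + 8)) = -9*(-504 + 20) = -9*(-484) = 4356)
(82 + s)**2 = (82 + 4356)**2 = 4438**2 = 19695844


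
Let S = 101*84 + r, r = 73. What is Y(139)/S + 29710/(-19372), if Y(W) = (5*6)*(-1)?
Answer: -127404815/82883102 ≈ -1.5372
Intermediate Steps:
S = 8557 (S = 101*84 + 73 = 8484 + 73 = 8557)
Y(W) = -30 (Y(W) = 30*(-1) = -30)
Y(139)/S + 29710/(-19372) = -30/8557 + 29710/(-19372) = -30*1/8557 + 29710*(-1/19372) = -30/8557 - 14855/9686 = -127404815/82883102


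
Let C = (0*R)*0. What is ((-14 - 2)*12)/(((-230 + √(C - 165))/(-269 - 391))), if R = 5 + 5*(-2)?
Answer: -5829120/10613 - 25344*I*√165/10613 ≈ -549.24 - 30.675*I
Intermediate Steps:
R = -5 (R = 5 - 10 = -5)
C = 0 (C = (0*(-5))*0 = 0*0 = 0)
((-14 - 2)*12)/(((-230 + √(C - 165))/(-269 - 391))) = ((-14 - 2)*12)/(((-230 + √(0 - 165))/(-269 - 391))) = (-16*12)/(((-230 + √(-165))/(-660))) = -192*(-660/(-230 + I*√165)) = -192/(23/66 - I*√165/660)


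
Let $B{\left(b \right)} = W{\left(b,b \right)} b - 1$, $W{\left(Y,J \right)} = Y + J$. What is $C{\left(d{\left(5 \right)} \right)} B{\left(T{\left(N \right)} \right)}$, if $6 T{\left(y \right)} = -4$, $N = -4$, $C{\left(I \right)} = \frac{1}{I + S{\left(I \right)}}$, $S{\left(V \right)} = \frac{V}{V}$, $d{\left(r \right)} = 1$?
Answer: $- \frac{1}{18} \approx -0.055556$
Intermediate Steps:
$W{\left(Y,J \right)} = J + Y$
$S{\left(V \right)} = 1$
$C{\left(I \right)} = \frac{1}{1 + I}$ ($C{\left(I \right)} = \frac{1}{I + 1} = \frac{1}{1 + I}$)
$T{\left(y \right)} = - \frac{2}{3}$ ($T{\left(y \right)} = \frac{1}{6} \left(-4\right) = - \frac{2}{3}$)
$B{\left(b \right)} = -1 + 2 b^{2}$ ($B{\left(b \right)} = \left(b + b\right) b - 1 = 2 b b - 1 = 2 b^{2} - 1 = -1 + 2 b^{2}$)
$C{\left(d{\left(5 \right)} \right)} B{\left(T{\left(N \right)} \right)} = \frac{-1 + 2 \left(- \frac{2}{3}\right)^{2}}{1 + 1} = \frac{-1 + 2 \cdot \frac{4}{9}}{2} = \frac{-1 + \frac{8}{9}}{2} = \frac{1}{2} \left(- \frac{1}{9}\right) = - \frac{1}{18}$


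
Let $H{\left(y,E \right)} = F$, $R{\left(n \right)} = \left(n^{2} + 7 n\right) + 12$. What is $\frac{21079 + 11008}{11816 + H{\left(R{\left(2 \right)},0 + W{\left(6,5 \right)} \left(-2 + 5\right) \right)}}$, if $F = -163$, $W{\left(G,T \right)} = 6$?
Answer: $\frac{32087}{11653} \approx 2.7535$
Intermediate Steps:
$R{\left(n \right)} = 12 + n^{2} + 7 n$
$H{\left(y,E \right)} = -163$
$\frac{21079 + 11008}{11816 + H{\left(R{\left(2 \right)},0 + W{\left(6,5 \right)} \left(-2 + 5\right) \right)}} = \frac{21079 + 11008}{11816 - 163} = \frac{32087}{11653}$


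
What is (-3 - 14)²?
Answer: 289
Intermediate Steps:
(-3 - 14)² = (-17)² = 289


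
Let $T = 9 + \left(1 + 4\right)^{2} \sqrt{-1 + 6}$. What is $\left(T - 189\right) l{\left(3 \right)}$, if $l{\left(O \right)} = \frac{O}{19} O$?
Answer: $- \frac{1620}{19} + \frac{225 \sqrt{5}}{19} \approx -58.783$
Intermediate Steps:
$l{\left(O \right)} = \frac{O^{2}}{19}$ ($l{\left(O \right)} = O \frac{1}{19} O = \frac{O}{19} O = \frac{O^{2}}{19}$)
$T = 9 + 25 \sqrt{5}$ ($T = 9 + 5^{2} \sqrt{5} = 9 + 25 \sqrt{5} \approx 64.902$)
$\left(T - 189\right) l{\left(3 \right)} = \left(\left(9 + 25 \sqrt{5}\right) - 189\right) \frac{3^{2}}{19} = \left(-180 + 25 \sqrt{5}\right) \frac{1}{19} \cdot 9 = \left(-180 + 25 \sqrt{5}\right) \frac{9}{19} = - \frac{1620}{19} + \frac{225 \sqrt{5}}{19}$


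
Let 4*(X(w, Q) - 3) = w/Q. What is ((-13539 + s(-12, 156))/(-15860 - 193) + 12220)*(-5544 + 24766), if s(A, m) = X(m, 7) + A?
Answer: 1256998357694/5351 ≈ 2.3491e+8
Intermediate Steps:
X(w, Q) = 3 + w/(4*Q) (X(w, Q) = 3 + (w/Q)/4 = 3 + w/(4*Q))
s(A, m) = 3 + A + m/28 (s(A, m) = (3 + (¼)*m/7) + A = (3 + (¼)*m*(⅐)) + A = (3 + m/28) + A = 3 + A + m/28)
((-13539 + s(-12, 156))/(-15860 - 193) + 12220)*(-5544 + 24766) = ((-13539 + (3 - 12 + (1/28)*156))/(-15860 - 193) + 12220)*(-5544 + 24766) = ((-13539 + (3 - 12 + 39/7))/(-16053) + 12220)*19222 = ((-13539 - 24/7)*(-1/16053) + 12220)*19222 = (-94797/7*(-1/16053) + 12220)*19222 = (31599/37457 + 12220)*19222 = (457756139/37457)*19222 = 1256998357694/5351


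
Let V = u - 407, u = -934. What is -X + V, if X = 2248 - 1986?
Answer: -1603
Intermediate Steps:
X = 262
V = -1341 (V = -934 - 407 = -1341)
-X + V = -1*262 - 1341 = -262 - 1341 = -1603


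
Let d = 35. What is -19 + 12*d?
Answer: 401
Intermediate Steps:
-19 + 12*d = -19 + 12*35 = -19 + 420 = 401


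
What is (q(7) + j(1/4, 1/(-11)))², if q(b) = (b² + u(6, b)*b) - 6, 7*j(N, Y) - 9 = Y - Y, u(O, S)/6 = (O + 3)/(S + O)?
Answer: 44568976/8281 ≈ 5382.1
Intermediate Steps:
u(O, S) = 6*(3 + O)/(O + S) (u(O, S) = 6*((O + 3)/(S + O)) = 6*((3 + O)/(O + S)) = 6*(3 + O)/(O + S))
j(N, Y) = 9/7 (j(N, Y) = 9/7 + (Y - Y)/7 = 9/7 + (⅐)*0 = 9/7 + 0 = 9/7)
q(b) = -6 + b² + 54*b/(6 + b) (q(b) = (b² + (6*(3 + 6)/(6 + b))*b) - 6 = (b² + (6*9/(6 + b))*b) - 6 = (b² + (54/(6 + b))*b) - 6 = (b² + 54*b/(6 + b)) - 6 = -6 + b² + 54*b/(6 + b))
(q(7) + j(1/4, 1/(-11)))² = ((54*7 + (-6 + 7²)*(6 + 7))/(6 + 7) + 9/7)² = ((378 + (-6 + 49)*13)/13 + 9/7)² = ((378 + 43*13)/13 + 9/7)² = ((378 + 559)/13 + 9/7)² = ((1/13)*937 + 9/7)² = (937/13 + 9/7)² = (6676/91)² = 44568976/8281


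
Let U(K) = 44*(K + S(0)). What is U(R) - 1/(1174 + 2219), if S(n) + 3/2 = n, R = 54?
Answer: 7837829/3393 ≈ 2310.0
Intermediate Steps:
S(n) = -3/2 + n
U(K) = -66 + 44*K (U(K) = 44*(K + (-3/2 + 0)) = 44*(K - 3/2) = 44*(-3/2 + K) = -66 + 44*K)
U(R) - 1/(1174 + 2219) = (-66 + 44*54) - 1/(1174 + 2219) = (-66 + 2376) - 1/3393 = 2310 - 1*1/3393 = 2310 - 1/3393 = 7837829/3393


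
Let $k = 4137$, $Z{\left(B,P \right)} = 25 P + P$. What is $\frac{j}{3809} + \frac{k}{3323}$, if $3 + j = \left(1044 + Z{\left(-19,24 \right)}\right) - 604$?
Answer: $\frac{19283536}{12657307} \approx 1.5235$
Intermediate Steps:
$Z{\left(B,P \right)} = 26 P$
$j = 1061$ ($j = -3 + \left(\left(1044 + 26 \cdot 24\right) - 604\right) = -3 + \left(\left(1044 + 624\right) - 604\right) = -3 + \left(1668 - 604\right) = -3 + 1064 = 1061$)
$\frac{j}{3809} + \frac{k}{3323} = \frac{1061}{3809} + \frac{4137}{3323} = \frac{19283536}{12657307}$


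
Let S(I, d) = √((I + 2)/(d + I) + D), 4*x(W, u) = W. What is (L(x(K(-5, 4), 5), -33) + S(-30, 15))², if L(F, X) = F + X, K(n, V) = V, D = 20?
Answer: 15688/15 - 128*√1230/15 ≈ 746.59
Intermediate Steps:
x(W, u) = W/4
S(I, d) = √(20 + (2 + I)/(I + d)) (S(I, d) = √((I + 2)/(d + I) + 20) = √((2 + I)/(I + d) + 20) = √(20 + (2 + I)/(I + d)))
(L(x(K(-5, 4), 5), -33) + S(-30, 15))² = (((¼)*4 - 33) + √((2 + 20*15 + 21*(-30))/(-30 + 15)))² = ((1 - 33) + √((2 + 300 - 630)/(-15)))² = (-32 + √(-1/15*(-328)))² = (-32 + √(328/15))² = (-32 + 2*√1230/15)²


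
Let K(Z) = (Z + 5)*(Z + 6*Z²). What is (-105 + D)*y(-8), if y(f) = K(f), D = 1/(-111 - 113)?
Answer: 3316461/28 ≈ 1.1845e+5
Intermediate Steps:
D = -1/224 (D = 1/(-224) = -1/224 ≈ -0.0044643)
K(Z) = (5 + Z)*(Z + 6*Z²)
y(f) = f*(5 + 6*f² + 31*f)
(-105 + D)*y(-8) = (-105 - 1/224)*(-8*(5 + 6*(-8)² + 31*(-8))) = -(-23521)*(5 + 6*64 - 248)/28 = -(-23521)*(5 + 384 - 248)/28 = -(-23521)*141/28 = -23521/224*(-1128) = 3316461/28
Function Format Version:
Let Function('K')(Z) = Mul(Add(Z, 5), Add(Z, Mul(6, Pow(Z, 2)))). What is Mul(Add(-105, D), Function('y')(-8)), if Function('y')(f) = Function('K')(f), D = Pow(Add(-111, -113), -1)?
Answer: Rational(3316461, 28) ≈ 1.1845e+5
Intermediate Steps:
D = Rational(-1, 224) (D = Pow(-224, -1) = Rational(-1, 224) ≈ -0.0044643)
Function('K')(Z) = Mul(Add(5, Z), Add(Z, Mul(6, Pow(Z, 2))))
Function('y')(f) = Mul(f, Add(5, Mul(6, Pow(f, 2)), Mul(31, f)))
Mul(Add(-105, D), Function('y')(-8)) = Mul(Add(-105, Rational(-1, 224)), Mul(-8, Add(5, Mul(6, Pow(-8, 2)), Mul(31, -8)))) = Mul(Rational(-23521, 224), Mul(-8, Add(5, Mul(6, 64), -248))) = Mul(Rational(-23521, 224), Mul(-8, Add(5, 384, -248))) = Mul(Rational(-23521, 224), Mul(-8, 141)) = Mul(Rational(-23521, 224), -1128) = Rational(3316461, 28)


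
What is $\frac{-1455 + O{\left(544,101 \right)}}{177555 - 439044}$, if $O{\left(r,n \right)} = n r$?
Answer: $- \frac{53489}{261489} \approx -0.20456$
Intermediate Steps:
$\frac{-1455 + O{\left(544,101 \right)}}{177555 - 439044} = \frac{-1455 + 101 \cdot 544}{177555 - 439044} = \frac{-1455 + 54944}{-261489} = 53489 \left(- \frac{1}{261489}\right) = - \frac{53489}{261489}$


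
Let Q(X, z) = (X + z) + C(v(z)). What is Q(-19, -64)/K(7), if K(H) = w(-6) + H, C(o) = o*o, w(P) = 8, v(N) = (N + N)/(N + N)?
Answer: -82/15 ≈ -5.4667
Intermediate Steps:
v(N) = 1 (v(N) = (2*N)/((2*N)) = (2*N)*(1/(2*N)) = 1)
C(o) = o**2
Q(X, z) = 1 + X + z (Q(X, z) = (X + z) + 1**2 = (X + z) + 1 = 1 + X + z)
K(H) = 8 + H
Q(-19, -64)/K(7) = (1 - 19 - 64)/(8 + 7) = -82/15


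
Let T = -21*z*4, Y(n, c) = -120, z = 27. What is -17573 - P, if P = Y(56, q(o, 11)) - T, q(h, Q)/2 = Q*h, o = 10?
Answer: -19721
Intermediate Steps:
q(h, Q) = 2*Q*h (q(h, Q) = 2*(Q*h) = 2*Q*h)
T = -2268 (T = -21*27*4 = -567*4 = -2268)
P = 2148 (P = -120 - 1*(-2268) = -120 + 2268 = 2148)
-17573 - P = -17573 - 1*2148 = -17573 - 2148 = -19721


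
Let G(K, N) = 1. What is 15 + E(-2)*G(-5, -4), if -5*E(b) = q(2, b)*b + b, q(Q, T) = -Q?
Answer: 73/5 ≈ 14.600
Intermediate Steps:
E(b) = b/5 (E(b) = -((-1*2)*b + b)/5 = -(-2*b + b)/5 = -(-1)*b/5 = b/5)
15 + E(-2)*G(-5, -4) = 15 + ((⅕)*(-2))*1 = 15 - ⅖*1 = 15 - ⅖ = 73/5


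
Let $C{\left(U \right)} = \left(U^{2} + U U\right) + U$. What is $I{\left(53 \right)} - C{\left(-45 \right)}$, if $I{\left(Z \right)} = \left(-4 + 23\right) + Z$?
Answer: $-3933$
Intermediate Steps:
$I{\left(Z \right)} = 19 + Z$
$C{\left(U \right)} = U + 2 U^{2}$ ($C{\left(U \right)} = \left(U^{2} + U^{2}\right) + U = 2 U^{2} + U = U + 2 U^{2}$)
$I{\left(53 \right)} - C{\left(-45 \right)} = \left(19 + 53\right) - - 45 \left(1 + 2 \left(-45\right)\right) = 72 - - 45 \left(1 - 90\right) = 72 - \left(-45\right) \left(-89\right) = 72 - 4005 = -3933$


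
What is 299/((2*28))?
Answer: 299/56 ≈ 5.3393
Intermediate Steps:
299/((2*28)) = 299/56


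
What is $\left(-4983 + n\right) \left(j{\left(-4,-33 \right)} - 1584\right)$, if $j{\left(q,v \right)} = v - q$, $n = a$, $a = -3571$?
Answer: $13797602$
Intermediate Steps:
$n = -3571$
$\left(-4983 + n\right) \left(j{\left(-4,-33 \right)} - 1584\right) = \left(-4983 - 3571\right) \left(\left(-33 - -4\right) - 1584\right) = - 8554 \left(\left(-33 + 4\right) - 1584\right) = - 8554 \left(-29 - 1584\right) = \left(-8554\right) \left(-1613\right) = 13797602$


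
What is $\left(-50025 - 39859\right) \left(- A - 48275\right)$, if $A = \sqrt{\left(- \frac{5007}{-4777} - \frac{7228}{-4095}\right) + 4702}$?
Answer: $4339150100 + \frac{89884 \sqrt{1183672255198265}}{501585} \approx 4.3453 \cdot 10^{9}$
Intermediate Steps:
$A = \frac{\sqrt{1183672255198265}}{501585}$ ($A = \sqrt{\left(\left(-5007\right) \left(- \frac{1}{4777}\right) - - \frac{556}{315}\right) + 4702} = \sqrt{\left(\frac{5007}{4777} + \frac{556}{315}\right) + 4702} = \sqrt{\frac{4233217}{1504755} + 4702} = \sqrt{\frac{7079591227}{1504755}} = \frac{\sqrt{1183672255198265}}{501585} \approx 68.592$)
$\left(-50025 - 39859\right) \left(- A - 48275\right) = \left(-50025 - 39859\right) \left(- \frac{\sqrt{1183672255198265}}{501585} - 48275\right) = - 89884 \left(- \frac{\sqrt{1183672255198265}}{501585} - 48275\right) = - 89884 \left(-48275 - \frac{\sqrt{1183672255198265}}{501585}\right) = 4339150100 + \frac{89884 \sqrt{1183672255198265}}{501585}$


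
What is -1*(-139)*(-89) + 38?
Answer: -12333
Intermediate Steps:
-1*(-139)*(-89) + 38 = 139*(-89) + 38 = -12371 + 38 = -12333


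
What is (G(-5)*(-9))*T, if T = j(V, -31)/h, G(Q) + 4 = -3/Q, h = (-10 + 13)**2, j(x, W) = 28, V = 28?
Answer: 476/5 ≈ 95.200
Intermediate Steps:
h = 9 (h = 3**2 = 9)
G(Q) = -4 - 3/Q
T = 28/9 ≈ 3.1111
(G(-5)*(-9))*T = ((-4 - 3/(-5))*(-9))*(28/9) = ((-4 - 3*(-1/5))*(-9))*(28/9) = ((-4 + 3/5)*(-9))*(28/9) = -17/5*(-9)*(28/9) = (153/5)*(28/9) = 476/5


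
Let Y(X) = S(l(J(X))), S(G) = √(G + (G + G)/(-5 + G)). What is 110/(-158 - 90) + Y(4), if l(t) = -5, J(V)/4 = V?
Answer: -55/124 + 2*I ≈ -0.44355 + 2.0*I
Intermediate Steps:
J(V) = 4*V
S(G) = √(G + 2*G/(-5 + G)) (S(G) = √(G + (2*G)/(-5 + G)) = √(G + 2*G/(-5 + G)))
Y(X) = 2*I (Y(X) = √(-5*(-3 - 5)/(-5 - 5)) = √(-5*(-8)/(-10)) = √(-5*(-⅒)*(-8)) = √(-4) = 2*I)
110/(-158 - 90) + Y(4) = 110/(-158 - 90) + 2*I = 110/(-248) + 2*I = 110*(-1/248) + 2*I = -55/124 + 2*I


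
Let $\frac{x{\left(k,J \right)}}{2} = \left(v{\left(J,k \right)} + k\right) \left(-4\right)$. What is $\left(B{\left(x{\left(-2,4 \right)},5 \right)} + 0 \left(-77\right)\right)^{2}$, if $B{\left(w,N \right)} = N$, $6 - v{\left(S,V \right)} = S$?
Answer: $25$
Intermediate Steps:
$v{\left(S,V \right)} = 6 - S$
$x{\left(k,J \right)} = -48 - 8 k + 8 J$ ($x{\left(k,J \right)} = 2 \left(\left(6 - J\right) + k\right) \left(-4\right) = 2 \left(6 + k - J\right) \left(-4\right) = 2 \left(-24 - 4 k + 4 J\right) = -48 - 8 k + 8 J$)
$\left(B{\left(x{\left(-2,4 \right)},5 \right)} + 0 \left(-77\right)\right)^{2} = \left(5 + 0 \left(-77\right)\right)^{2} = \left(5 + 0\right)^{2} = 5^{2} = 25$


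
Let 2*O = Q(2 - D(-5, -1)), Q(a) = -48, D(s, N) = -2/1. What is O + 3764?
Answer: 3740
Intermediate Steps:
D(s, N) = -2 (D(s, N) = -2*1 = -2)
O = -24 (O = (½)*(-48) = -24)
O + 3764 = -24 + 3764 = 3740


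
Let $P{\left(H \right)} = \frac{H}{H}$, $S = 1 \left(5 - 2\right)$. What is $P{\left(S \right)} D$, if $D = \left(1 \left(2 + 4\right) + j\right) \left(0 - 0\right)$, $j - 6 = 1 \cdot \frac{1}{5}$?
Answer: $0$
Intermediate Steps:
$S = 3$ ($S = 1 \cdot 3 = 3$)
$j = \frac{31}{5}$ ($j = 6 + 1 \cdot \frac{1}{5} = 6 + \frac{1}{5} = \frac{31}{5} \approx 6.2$)
$P{\left(H \right)} = 1$
$D = 0$ ($D = \left(1 \left(2 + 4\right) + \frac{31}{5}\right) \left(0 - 0\right) = \left(1 \cdot 6 + \frac{31}{5}\right) \left(0 + 0\right) = \left(6 + \frac{31}{5}\right) 0 = \frac{61}{5} \cdot 0 = 0$)
$P{\left(S \right)} D = 1 \cdot 0 = 0$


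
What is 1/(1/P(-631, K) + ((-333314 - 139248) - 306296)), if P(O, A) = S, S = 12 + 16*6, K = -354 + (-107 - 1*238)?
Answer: -108/84116663 ≈ -1.2839e-6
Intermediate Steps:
K = -699 (K = -354 + (-107 - 238) = -354 - 345 = -699)
S = 108 (S = 12 + 96 = 108)
P(O, A) = 108
1/(1/P(-631, K) + ((-333314 - 139248) - 306296)) = 1/(1/108 + ((-333314 - 139248) - 306296)) = 1/(1/108 + (-472562 - 306296)) = 1/(1/108 - 778858) = 1/(-84116663/108) = -108/84116663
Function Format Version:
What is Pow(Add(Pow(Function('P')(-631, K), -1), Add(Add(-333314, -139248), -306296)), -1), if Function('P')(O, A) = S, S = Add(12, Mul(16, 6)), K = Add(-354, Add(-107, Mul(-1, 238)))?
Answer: Rational(-108, 84116663) ≈ -1.2839e-6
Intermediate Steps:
K = -699 (K = Add(-354, Add(-107, -238)) = Add(-354, -345) = -699)
S = 108 (S = Add(12, 96) = 108)
Function('P')(O, A) = 108
Pow(Add(Pow(Function('P')(-631, K), -1), Add(Add(-333314, -139248), -306296)), -1) = Pow(Add(Pow(108, -1), Add(Add(-333314, -139248), -306296)), -1) = Pow(Add(Rational(1, 108), Add(-472562, -306296)), -1) = Pow(Add(Rational(1, 108), -778858), -1) = Pow(Rational(-84116663, 108), -1) = Rational(-108, 84116663)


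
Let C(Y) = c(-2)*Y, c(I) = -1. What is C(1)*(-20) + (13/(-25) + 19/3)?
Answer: 1936/75 ≈ 25.813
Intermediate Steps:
C(Y) = -Y
C(1)*(-20) + (13/(-25) + 19/3) = -1*1*(-20) + (13/(-25) + 19/3) = -1*(-20) + (13*(-1/25) + 19*(⅓)) = 20 + (-13/25 + 19/3) = 20 + 436/75 = 1936/75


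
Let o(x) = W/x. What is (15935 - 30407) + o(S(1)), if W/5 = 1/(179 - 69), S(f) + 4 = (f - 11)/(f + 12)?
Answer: -19739821/1364 ≈ -14472.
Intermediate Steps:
S(f) = -4 + (-11 + f)/(12 + f) (S(f) = -4 + (f - 11)/(f + 12) = -4 + (-11 + f)/(12 + f))
W = 1/22 (W = 5/(179 - 69) = 5/110 = 5*(1/110) = 1/22 ≈ 0.045455)
o(x) = 1/(22*x)
(15935 - 30407) + o(S(1)) = (15935 - 30407) + 1/(22*(((-59 - 3*1)/(12 + 1)))) = -14472 + 1/(22*(((-59 - 3)/13))) = -14472 + 1/(22*(((1/13)*(-62)))) = -14472 + 1/(22*(-62/13)) = -14472 + (1/22)*(-13/62) = -14472 - 13/1364 = -19739821/1364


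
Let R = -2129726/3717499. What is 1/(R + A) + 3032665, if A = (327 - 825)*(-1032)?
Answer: 5794071569680698269/1910554436338 ≈ 3.0327e+6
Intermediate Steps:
R = -2129726/3717499 (R = -2129726*1/3717499 = -2129726/3717499 ≈ -0.57289)
A = 513936 (A = -498*(-1032) = 513936)
1/(R + A) + 3032665 = 1/(-2129726/3717499 + 513936) + 3032665 = 1/(1910554436338/3717499) + 3032665 = 3717499/1910554436338 + 3032665 = 5794071569680698269/1910554436338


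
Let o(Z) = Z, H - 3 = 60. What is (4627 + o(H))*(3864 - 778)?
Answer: 14473340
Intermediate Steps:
H = 63 (H = 3 + 60 = 63)
(4627 + o(H))*(3864 - 778) = (4627 + 63)*(3864 - 778) = 4690*3086 = 14473340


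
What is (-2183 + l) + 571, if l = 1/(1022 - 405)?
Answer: -994603/617 ≈ -1612.0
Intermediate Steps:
l = 1/617 ≈ 0.0016207
(-2183 + l) + 571 = (-2183 + 1/617) + 571 = -1346910/617 + 571 = -994603/617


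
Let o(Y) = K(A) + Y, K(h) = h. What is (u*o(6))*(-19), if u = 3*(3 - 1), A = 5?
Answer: -1254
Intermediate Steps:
o(Y) = 5 + Y
u = 6 (u = 3*2 = 6)
(u*o(6))*(-19) = (6*(5 + 6))*(-19) = (6*11)*(-19) = 66*(-19) = -1254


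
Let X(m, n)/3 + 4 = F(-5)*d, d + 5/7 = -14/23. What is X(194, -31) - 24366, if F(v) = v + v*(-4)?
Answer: -3934443/161 ≈ -24438.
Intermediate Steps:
F(v) = -3*v (F(v) = v - 4*v = -3*v)
d = -213/161 (d = -5/7 - 14/23 = -213/161 ≈ -1.3230)
X(m, n) = -11517/161 (X(m, n) = -12 + 3*(-3*(-5)*(-213/161)) = -12 + 3*(15*(-213/161)) = -12 + 3*(-3195/161) = -12 - 9585/161 = -11517/161)
X(194, -31) - 24366 = -11517/161 - 24366 = -3934443/161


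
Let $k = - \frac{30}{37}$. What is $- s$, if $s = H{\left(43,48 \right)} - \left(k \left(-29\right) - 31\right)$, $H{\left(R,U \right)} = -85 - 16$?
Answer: $\frac{3460}{37} \approx 93.514$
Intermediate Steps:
$k = - \frac{30}{37}$ ($k = \left(-30\right) \frac{1}{37} = - \frac{30}{37} \approx -0.81081$)
$H{\left(R,U \right)} = -101$
$s = - \frac{3460}{37}$ ($s = -101 - \left(\left(- \frac{30}{37}\right) \left(-29\right) - 31\right) = -101 - \left(\frac{870}{37} - 31\right) = -101 - - \frac{277}{37} = -101 + \frac{277}{37} = - \frac{3460}{37} \approx -93.514$)
$- s = \left(-1\right) \left(- \frac{3460}{37}\right) = \frac{3460}{37}$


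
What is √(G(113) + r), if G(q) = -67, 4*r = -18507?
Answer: 5*I*√751/2 ≈ 68.511*I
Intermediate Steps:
r = -18507/4 (r = (¼)*(-18507) = -18507/4 ≈ -4626.8)
√(G(113) + r) = √(-67 - 18507/4) = √(-18775/4) = 5*I*√751/2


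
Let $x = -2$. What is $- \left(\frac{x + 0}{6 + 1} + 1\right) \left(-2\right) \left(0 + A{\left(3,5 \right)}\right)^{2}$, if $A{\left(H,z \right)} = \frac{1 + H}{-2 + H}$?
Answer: $\frac{160}{7} \approx 22.857$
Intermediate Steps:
$A{\left(H,z \right)} = \frac{1 + H}{-2 + H}$
$- \left(\frac{x + 0}{6 + 1} + 1\right) \left(-2\right) \left(0 + A{\left(3,5 \right)}\right)^{2} = - \left(\frac{-2 + 0}{6 + 1} + 1\right) \left(-2\right) \left(0 + \frac{1 + 3}{-2 + 3}\right)^{2} = - \left(- \frac{2}{7} + 1\right) \left(-2\right) \left(0 + 1^{-1} \cdot 4\right)^{2} = - \left(\left(-2\right) \frac{1}{7} + 1\right) \left(-2\right) \left(0 + 1 \cdot 4\right)^{2} = - \left(- \frac{2}{7} + 1\right) \left(-2\right) \left(0 + 4\right)^{2} = - \frac{5 \left(-2\right)}{7} \cdot 4^{2} = \left(-1\right) \left(- \frac{10}{7}\right) 16 = \frac{10}{7} \cdot 16 = \frac{160}{7}$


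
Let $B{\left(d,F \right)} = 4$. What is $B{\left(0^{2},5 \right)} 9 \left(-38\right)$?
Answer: $-1368$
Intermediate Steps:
$B{\left(0^{2},5 \right)} 9 \left(-38\right) = 4 \cdot 9 \left(-38\right) = 4 \left(-342\right) = -1368$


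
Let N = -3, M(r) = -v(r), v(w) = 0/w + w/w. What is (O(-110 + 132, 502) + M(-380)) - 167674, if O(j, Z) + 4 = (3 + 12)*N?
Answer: -167724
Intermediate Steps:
v(w) = 1 (v(w) = 0 + 1 = 1)
M(r) = -1 (M(r) = -1*1 = -1)
O(j, Z) = -49 (O(j, Z) = -4 + (3 + 12)*(-3) = -4 + 15*(-3) = -4 - 45 = -49)
(O(-110 + 132, 502) + M(-380)) - 167674 = (-49 - 1) - 167674 = -50 - 167674 = -167724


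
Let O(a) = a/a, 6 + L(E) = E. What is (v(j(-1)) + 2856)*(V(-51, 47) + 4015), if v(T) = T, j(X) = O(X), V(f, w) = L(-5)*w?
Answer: 9993786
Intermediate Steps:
L(E) = -6 + E
O(a) = 1
V(f, w) = -11*w (V(f, w) = (-6 - 5)*w = -11*w)
j(X) = 1
(v(j(-1)) + 2856)*(V(-51, 47) + 4015) = (1 + 2856)*(-11*47 + 4015) = 2857*(-517 + 4015) = 2857*3498 = 9993786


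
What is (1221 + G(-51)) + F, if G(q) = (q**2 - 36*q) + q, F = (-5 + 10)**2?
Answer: 5632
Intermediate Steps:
F = 25 (F = 5**2 = 25)
G(q) = q**2 - 35*q
(1221 + G(-51)) + F = (1221 - 51*(-35 - 51)) + 25 = (1221 - 51*(-86)) + 25 = (1221 + 4386) + 25 = 5607 + 25 = 5632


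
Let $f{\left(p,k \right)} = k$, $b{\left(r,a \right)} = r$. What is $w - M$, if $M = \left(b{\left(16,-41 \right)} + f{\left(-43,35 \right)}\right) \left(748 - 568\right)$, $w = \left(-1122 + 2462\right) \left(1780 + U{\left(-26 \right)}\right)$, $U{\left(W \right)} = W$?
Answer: $2341180$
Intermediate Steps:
$w = 2350360$ ($w = \left(-1122 + 2462\right) \left(1780 - 26\right) = 1340 \cdot 1754 = 2350360$)
$M = 9180$ ($M = \left(16 + 35\right) \left(748 - 568\right) = 51 \cdot 180 = 9180$)
$w - M = 2350360 - 9180 = 2341180$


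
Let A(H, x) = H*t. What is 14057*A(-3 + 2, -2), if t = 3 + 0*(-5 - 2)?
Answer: -42171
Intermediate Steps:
t = 3 (t = 3 + 0*(-7) = 3 + 0 = 3)
A(H, x) = 3*H (A(H, x) = H*3 = 3*H)
14057*A(-3 + 2, -2) = 14057*(3*(-3 + 2)) = 14057*(3*(-1)) = 14057*(-3) = -42171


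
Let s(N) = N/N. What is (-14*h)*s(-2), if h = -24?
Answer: 336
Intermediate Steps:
s(N) = 1
(-14*h)*s(-2) = -14*(-24)*1 = 336*1 = 336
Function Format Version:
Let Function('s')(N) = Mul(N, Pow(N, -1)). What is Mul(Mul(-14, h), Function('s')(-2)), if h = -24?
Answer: 336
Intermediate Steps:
Function('s')(N) = 1
Mul(Mul(-14, h), Function('s')(-2)) = Mul(Mul(-14, -24), 1) = Mul(336, 1) = 336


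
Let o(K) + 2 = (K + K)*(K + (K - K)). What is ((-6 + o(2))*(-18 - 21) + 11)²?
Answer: 121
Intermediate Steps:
o(K) = -2 + 2*K² (o(K) = -2 + (K + K)*(K + (K - K)) = -2 + (2*K)*(K + 0) = -2 + (2*K)*K = -2 + 2*K²)
((-6 + o(2))*(-18 - 21) + 11)² = ((-6 + (-2 + 2*2²))*(-18 - 21) + 11)² = ((-6 + (-2 + 2*4))*(-39) + 11)² = ((-6 + (-2 + 8))*(-39) + 11)² = ((-6 + 6)*(-39) + 11)² = (0*(-39) + 11)² = (0 + 11)² = 11² = 121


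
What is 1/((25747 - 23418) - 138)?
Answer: 1/2191 ≈ 0.00045641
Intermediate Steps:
1/((25747 - 23418) - 138) = 1/(2329 - 138) = 1/2191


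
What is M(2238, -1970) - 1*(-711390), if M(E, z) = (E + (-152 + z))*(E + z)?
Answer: 742478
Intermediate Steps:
M(E, z) = (E + z)*(-152 + E + z) (M(E, z) = (-152 + E + z)*(E + z) = (E + z)*(-152 + E + z))
M(2238, -1970) - 1*(-711390) = (2238² + (-1970)² - 152*2238 - 152*(-1970) + 2*2238*(-1970)) - 1*(-711390) = (5008644 + 3880900 - 340176 + 299440 - 8817720) + 711390 = 31088 + 711390 = 742478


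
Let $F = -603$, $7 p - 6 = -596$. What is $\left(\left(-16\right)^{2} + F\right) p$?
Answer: $\frac{204730}{7} \approx 29247.0$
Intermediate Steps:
$p = - \frac{590}{7}$ ($p = \frac{6}{7} + \frac{1}{7} \left(-596\right) = \frac{6}{7} - \frac{596}{7} = - \frac{590}{7} \approx -84.286$)
$\left(\left(-16\right)^{2} + F\right) p = \left(\left(-16\right)^{2} - 603\right) \left(- \frac{590}{7}\right) = \left(256 - 603\right) \left(- \frac{590}{7}\right) = \left(-347\right) \left(- \frac{590}{7}\right) = \frac{204730}{7}$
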